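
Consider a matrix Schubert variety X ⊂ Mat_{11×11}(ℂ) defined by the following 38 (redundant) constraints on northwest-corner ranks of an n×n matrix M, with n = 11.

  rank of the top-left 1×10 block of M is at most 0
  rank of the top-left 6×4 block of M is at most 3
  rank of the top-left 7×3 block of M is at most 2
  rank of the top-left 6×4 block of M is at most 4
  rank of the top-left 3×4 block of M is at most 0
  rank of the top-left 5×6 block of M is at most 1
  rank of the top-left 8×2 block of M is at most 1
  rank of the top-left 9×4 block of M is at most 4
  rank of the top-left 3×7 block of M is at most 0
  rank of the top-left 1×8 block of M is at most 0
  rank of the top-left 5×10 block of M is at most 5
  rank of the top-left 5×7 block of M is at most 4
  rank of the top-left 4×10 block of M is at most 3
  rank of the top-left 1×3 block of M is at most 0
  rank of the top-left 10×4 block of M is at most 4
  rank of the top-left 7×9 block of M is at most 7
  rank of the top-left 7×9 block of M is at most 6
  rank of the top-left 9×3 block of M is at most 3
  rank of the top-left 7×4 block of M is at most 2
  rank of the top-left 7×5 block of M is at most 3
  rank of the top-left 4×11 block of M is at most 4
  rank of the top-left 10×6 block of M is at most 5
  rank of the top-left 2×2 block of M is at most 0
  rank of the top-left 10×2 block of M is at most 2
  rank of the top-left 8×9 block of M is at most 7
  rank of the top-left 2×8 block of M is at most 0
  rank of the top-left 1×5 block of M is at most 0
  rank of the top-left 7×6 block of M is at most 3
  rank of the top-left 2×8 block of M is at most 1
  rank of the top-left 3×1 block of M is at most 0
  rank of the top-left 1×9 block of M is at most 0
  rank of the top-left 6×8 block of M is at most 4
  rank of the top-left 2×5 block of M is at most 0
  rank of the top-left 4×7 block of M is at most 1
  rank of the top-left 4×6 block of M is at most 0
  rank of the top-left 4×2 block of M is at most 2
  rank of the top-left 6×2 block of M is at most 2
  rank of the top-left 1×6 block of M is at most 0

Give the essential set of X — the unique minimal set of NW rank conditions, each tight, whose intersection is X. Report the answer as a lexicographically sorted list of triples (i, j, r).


Propagating the 38 rank bounds to every northwest block:

  0  0  0  0  0  0  0  0  0  0  1
  0  0  0  0  0  0  0  0  1  1  2
  0  0  0  0  0  0  0  1  2  2  3
  0  0  0  0  0  0  1  2  3  3  4
  1  1  1  1  1  1  2  3  4  4  5
  1  1  2  2  2  2  3  4  5  5  6
  1  1  2  2  3  3  4  5  6  6  7
  1  1  2  3  4  4  5  6  7  7  8
  1  2  3  4  5  5  6  7  8  8  9
  1  2  3  4  5  5  6  7  8  9  10
  1  2  3  4  5  6  7  8  9  10  11

giving w = (11, 9, 8, 7, 1, 3, 5, 4, 2, 10, 6) via Δ²R.

D(w) has 36 cells with 7 SE-corners; essential set:

[(1, 10, 0), (2, 8, 0), (3, 7, 0), (4, 6, 0), (7, 4, 2), (8, 2, 1), (10, 6, 5)]


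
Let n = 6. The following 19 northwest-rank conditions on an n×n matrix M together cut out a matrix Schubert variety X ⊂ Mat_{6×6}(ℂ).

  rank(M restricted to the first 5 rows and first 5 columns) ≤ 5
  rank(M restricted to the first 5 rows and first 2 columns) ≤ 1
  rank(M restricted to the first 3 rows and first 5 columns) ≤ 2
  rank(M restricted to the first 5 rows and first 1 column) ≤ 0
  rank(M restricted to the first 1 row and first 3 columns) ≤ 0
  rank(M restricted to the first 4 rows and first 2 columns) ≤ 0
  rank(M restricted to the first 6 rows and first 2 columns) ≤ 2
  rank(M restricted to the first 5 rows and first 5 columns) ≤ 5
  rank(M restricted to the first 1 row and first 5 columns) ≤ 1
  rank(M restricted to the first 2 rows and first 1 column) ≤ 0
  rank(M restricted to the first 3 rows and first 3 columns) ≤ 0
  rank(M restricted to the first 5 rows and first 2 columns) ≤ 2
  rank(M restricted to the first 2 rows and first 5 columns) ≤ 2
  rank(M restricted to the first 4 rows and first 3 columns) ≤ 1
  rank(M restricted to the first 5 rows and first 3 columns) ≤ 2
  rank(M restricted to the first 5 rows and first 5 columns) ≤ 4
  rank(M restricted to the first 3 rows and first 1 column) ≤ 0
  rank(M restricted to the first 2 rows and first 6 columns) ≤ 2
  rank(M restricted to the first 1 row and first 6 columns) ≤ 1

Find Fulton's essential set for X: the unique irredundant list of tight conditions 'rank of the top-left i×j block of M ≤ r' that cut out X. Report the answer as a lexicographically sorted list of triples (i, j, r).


Recovering R(i,j) via the rank-extension bound from the 19 conditions:

  row 1: 0, 0, 0, 1, 1, 1
  row 2: 0, 0, 0, 1, 2, 2
  row 3: 0, 0, 0, 1, 2, 3
  row 4: 0, 0, 1, 2, 3, 4
  row 5: 0, 1, 2, 3, 4, 5
  row 6: 1, 2, 3, 4, 5, 6

giving w = (4, 5, 6, 3, 2, 1) via Δ²R.

ℓ(w)=12; the 3 essential cells (i,j,r):

[(3, 3, 0), (4, 2, 0), (5, 1, 0)]


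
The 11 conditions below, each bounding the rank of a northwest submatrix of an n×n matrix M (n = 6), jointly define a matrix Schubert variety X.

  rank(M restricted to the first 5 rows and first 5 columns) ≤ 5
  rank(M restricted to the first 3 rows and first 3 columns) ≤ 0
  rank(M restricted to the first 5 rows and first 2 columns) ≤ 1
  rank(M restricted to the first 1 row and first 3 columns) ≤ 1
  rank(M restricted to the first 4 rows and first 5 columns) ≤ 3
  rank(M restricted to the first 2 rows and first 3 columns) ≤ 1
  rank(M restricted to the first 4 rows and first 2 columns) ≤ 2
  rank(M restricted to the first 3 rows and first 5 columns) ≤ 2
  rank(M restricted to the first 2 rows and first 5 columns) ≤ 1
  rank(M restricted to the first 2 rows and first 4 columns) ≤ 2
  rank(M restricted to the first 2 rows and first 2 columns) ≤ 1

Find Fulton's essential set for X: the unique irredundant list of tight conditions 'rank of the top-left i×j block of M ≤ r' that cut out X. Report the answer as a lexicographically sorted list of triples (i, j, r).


Propagating the 11 rank bounds to every northwest block:

  0, 0, 0, 1, 1, 1
  0, 0, 0, 1, 1, 2
  0, 0, 0, 1, 2, 3
  1, 1, 1, 2, 3, 4
  1, 1, 2, 3, 4, 5
  1, 2, 3, 4, 5, 6

hence w(1..6) = (4, 6, 5, 1, 3, 2).

ℓ(w)=11; the 3 essential cells (i,j,r):

[(2, 5, 1), (3, 3, 0), (5, 2, 1)]


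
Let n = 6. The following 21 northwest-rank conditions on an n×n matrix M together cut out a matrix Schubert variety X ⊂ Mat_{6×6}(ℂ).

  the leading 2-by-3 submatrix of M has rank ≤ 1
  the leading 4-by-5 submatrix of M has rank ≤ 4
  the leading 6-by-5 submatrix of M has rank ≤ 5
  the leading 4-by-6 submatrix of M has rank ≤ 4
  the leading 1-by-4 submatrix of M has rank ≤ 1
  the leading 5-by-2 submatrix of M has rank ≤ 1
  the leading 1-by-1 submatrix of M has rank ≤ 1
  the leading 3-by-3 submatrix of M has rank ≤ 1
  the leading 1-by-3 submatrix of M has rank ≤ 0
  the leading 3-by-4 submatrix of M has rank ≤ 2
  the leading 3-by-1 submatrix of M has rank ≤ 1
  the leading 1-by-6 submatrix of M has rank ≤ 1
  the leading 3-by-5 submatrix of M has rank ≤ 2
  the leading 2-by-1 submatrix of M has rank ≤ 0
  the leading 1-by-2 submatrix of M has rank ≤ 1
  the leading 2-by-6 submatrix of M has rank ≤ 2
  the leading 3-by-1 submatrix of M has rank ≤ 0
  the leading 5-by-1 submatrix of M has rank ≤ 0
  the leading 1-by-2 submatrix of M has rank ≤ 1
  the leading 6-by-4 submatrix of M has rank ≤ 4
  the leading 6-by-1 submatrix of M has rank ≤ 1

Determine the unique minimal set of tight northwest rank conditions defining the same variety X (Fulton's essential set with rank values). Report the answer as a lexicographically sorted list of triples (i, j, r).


Rank table r_w(6×6) implied by the 21 constraints:

  R[1]: 0 | 0 | 0 | 1 | 1 | 1
  R[2]: 0 | 1 | 1 | 2 | 2 | 2
  R[3]: 0 | 1 | 1 | 2 | 2 | 3
  R[4]: 0 | 1 | 2 | 3 | 3 | 4
  R[5]: 0 | 1 | 2 | 3 | 4 | 5
  R[6]: 1 | 2 | 3 | 4 | 5 | 6

second differences of R give the permutation w = (4, 2, 6, 3, 5, 1).

4 SE-corners of the 9-cell Rothe diagram give Ess(w):

[(1, 3, 0), (3, 3, 1), (3, 5, 2), (5, 1, 0)]


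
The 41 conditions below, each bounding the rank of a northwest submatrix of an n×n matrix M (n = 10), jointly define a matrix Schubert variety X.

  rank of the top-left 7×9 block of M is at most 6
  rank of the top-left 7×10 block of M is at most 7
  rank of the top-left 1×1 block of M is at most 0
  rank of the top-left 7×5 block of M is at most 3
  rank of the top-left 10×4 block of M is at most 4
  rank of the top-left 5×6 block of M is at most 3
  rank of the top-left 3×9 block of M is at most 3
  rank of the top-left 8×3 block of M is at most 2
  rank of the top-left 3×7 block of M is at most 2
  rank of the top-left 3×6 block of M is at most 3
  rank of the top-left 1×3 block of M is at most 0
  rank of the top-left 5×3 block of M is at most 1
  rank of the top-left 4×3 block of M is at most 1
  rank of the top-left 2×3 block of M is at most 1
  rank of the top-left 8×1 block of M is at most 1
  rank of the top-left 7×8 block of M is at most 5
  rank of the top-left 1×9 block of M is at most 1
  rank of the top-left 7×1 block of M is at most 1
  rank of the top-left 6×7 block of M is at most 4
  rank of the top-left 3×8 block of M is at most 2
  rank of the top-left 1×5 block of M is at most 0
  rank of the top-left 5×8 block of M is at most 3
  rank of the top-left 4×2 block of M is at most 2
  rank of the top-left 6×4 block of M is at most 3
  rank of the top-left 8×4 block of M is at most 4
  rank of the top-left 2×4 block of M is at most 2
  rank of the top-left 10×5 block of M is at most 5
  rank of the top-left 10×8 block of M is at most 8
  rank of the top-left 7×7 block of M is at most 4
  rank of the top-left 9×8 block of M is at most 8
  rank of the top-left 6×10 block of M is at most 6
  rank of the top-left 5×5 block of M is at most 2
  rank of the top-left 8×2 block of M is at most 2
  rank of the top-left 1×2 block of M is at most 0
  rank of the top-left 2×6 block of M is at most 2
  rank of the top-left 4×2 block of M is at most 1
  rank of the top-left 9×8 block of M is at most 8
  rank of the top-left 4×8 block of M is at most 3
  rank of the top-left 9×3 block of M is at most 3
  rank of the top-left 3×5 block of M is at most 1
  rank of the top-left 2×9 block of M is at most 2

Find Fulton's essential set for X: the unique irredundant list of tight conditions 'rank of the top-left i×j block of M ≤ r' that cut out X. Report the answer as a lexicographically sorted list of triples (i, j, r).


Recovering R(i,j) via the rank-extension bound from the 41 conditions:

  i=1: 0, 0, 0, 0, 0, 1, 1, 1, 1, 1
  i=2: 1, 1, 1, 1, 1, 2, 2, 2, 2, 2
  i=3: 1, 1, 1, 1, 1, 2, 2, 2, 3, 3
  i=4: 1, 1, 1, 2, 2, 3, 3, 3, 4, 4
  i=5: 1, 1, 1, 2, 2, 3, 3, 3, 4, 5
  i=6: 1, 2, 2, 3, 3, 4, 4, 4, 5, 6
  i=7: 1, 2, 2, 3, 3, 4, 4, 5, 6, 7
  i=8: 1, 2, 2, 3, 4, 5, 5, 6, 7, 8
  i=9: 1, 2, 3, 4, 5, 6, 6, 7, 8, 9
  i=10: 1, 2, 3, 4, 5, 6, 7, 8, 9, 10

giving w = (6, 1, 9, 4, 10, 2, 8, 5, 3, 7) via Δ²R.

D(w) has 22 cells with 9 SE-corners; essential set:

[(1, 5, 0), (3, 5, 1), (3, 8, 2), (5, 3, 1), (5, 5, 2), (5, 8, 3), (7, 5, 3), (7, 7, 4), (8, 3, 2)]


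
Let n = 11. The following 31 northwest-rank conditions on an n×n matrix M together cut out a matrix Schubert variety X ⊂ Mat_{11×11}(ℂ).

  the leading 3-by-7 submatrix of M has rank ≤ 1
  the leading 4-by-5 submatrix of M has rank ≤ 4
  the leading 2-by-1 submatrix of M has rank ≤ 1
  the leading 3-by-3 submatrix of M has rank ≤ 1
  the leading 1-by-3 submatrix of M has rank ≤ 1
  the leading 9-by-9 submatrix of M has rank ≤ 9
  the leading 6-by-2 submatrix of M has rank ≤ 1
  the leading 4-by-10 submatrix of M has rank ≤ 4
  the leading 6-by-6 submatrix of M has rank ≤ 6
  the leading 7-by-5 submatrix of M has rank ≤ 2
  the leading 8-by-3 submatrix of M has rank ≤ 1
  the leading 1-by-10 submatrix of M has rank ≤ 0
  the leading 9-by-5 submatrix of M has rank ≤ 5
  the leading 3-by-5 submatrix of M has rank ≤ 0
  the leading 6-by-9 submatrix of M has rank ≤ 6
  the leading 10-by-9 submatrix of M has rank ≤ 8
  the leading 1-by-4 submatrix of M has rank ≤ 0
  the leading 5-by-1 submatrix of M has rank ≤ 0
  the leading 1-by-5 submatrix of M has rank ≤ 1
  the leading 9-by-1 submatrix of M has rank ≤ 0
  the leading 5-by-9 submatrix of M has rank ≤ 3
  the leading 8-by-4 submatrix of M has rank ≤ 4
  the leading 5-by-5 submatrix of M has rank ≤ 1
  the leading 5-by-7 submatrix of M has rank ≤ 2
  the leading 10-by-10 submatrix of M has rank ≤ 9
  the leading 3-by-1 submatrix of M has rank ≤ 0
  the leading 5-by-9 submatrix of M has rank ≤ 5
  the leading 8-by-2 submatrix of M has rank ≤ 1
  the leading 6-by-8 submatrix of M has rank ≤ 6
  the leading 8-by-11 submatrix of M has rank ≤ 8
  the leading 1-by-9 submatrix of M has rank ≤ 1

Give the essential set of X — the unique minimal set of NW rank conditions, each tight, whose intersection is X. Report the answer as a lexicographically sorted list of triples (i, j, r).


The tightest implied rank at each (i,j), from the 31 conditions:

  i=1: 0  0  0  0  0  0  0  0  0  0  1
  i=2: 0  0  0  0  0  1  1  1  1  1  2
  i=3: 0  0  0  0  0  1  1  2  2  2  3
  i=4: 0  1  1  1  1  2  2  3  3  3  4
  i=5: 0  1  1  1  1  2  2  3  3  4  5
  i=6: 0  1  1  2  2  3  3  4  4  5  6
  i=7: 0  1  1  2  2  3  4  5  5  6  7
  i=8: 0  1  1  2  3  4  5  6  6  7  8
  i=9: 0  1  2  3  4  5  6  7  7  8  9
  i=10: 1  2  3  4  5  6  7  8  8  9  10
  i=11: 1  2  3  4  5  6  7  8  9  10  11

giving w = (11, 6, 8, 2, 10, 4, 7, 5, 3, 1, 9) via Δ²R.

Rothe diagram D(w) (36 cells), 9 SE-corners (essential conditions):

[(1, 10, 0), (3, 5, 0), (3, 7, 1), (5, 5, 1), (5, 7, 2), (5, 9, 3), (7, 5, 2), (8, 3, 1), (9, 1, 0)]


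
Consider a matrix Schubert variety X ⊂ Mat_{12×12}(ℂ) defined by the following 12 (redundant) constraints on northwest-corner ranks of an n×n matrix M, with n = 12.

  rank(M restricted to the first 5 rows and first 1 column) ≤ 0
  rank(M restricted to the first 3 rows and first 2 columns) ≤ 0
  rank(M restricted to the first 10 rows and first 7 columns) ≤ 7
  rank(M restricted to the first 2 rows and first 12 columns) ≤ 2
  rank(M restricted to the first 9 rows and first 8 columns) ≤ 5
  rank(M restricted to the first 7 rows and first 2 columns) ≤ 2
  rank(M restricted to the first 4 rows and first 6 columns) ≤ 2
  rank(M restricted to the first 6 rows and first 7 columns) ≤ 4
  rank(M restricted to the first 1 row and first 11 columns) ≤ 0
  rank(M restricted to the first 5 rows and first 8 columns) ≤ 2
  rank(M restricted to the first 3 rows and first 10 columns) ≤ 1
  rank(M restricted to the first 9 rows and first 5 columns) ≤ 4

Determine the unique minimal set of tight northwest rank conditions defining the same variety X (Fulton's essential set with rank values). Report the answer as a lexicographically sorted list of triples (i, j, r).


The tightest implied rank at each (i,j), from the 12 conditions:

  row 1: 0, 0, 0, 0, 0, 0, 0, 0, 0, 0, 0, 1
  row 2: 0, 0, 1, 1, 1, 1, 1, 1, 1, 1, 1, 2
  row 3: 0, 0, 1, 1, 1, 1, 1, 1, 1, 1, 2, 3
  row 4: 0, 1, 2, 2, 2, 2, 2, 2, 2, 2, 3, 4
  row 5: 0, 1, 2, 2, 2, 2, 2, 2, 3, 3, 4, 5
  row 6: 1, 2, 3, 3, 3, 3, 3, 3, 4, 4, 5, 6
  row 7: 1, 2, 3, 4, 4, 4, 4, 4, 5, 5, 6, 7
  row 8: 1, 2, 3, 4, 4, 5, 5, 5, 6, 6, 7, 8
  row 9: 1, 2, 3, 4, 4, 5, 5, 5, 6, 7, 8, 9
  row 10: 1, 2, 3, 4, 5, 6, 6, 6, 7, 8, 9, 10
  row 11: 1, 2, 3, 4, 5, 6, 7, 7, 8, 9, 10, 11
  row 12: 1, 2, 3, 4, 5, 6, 7, 8, 9, 10, 11, 12

reading off 1-entries of Δ²R: w = (12, 3, 11, 2, 9, 1, 4, 6, 10, 5, 7, 8).

|D(w)|=33, |Ess(w)|=7:

[(1, 11, 0), (3, 2, 0), (3, 10, 1), (5, 1, 0), (5, 8, 2), (9, 5, 4), (9, 8, 5)]


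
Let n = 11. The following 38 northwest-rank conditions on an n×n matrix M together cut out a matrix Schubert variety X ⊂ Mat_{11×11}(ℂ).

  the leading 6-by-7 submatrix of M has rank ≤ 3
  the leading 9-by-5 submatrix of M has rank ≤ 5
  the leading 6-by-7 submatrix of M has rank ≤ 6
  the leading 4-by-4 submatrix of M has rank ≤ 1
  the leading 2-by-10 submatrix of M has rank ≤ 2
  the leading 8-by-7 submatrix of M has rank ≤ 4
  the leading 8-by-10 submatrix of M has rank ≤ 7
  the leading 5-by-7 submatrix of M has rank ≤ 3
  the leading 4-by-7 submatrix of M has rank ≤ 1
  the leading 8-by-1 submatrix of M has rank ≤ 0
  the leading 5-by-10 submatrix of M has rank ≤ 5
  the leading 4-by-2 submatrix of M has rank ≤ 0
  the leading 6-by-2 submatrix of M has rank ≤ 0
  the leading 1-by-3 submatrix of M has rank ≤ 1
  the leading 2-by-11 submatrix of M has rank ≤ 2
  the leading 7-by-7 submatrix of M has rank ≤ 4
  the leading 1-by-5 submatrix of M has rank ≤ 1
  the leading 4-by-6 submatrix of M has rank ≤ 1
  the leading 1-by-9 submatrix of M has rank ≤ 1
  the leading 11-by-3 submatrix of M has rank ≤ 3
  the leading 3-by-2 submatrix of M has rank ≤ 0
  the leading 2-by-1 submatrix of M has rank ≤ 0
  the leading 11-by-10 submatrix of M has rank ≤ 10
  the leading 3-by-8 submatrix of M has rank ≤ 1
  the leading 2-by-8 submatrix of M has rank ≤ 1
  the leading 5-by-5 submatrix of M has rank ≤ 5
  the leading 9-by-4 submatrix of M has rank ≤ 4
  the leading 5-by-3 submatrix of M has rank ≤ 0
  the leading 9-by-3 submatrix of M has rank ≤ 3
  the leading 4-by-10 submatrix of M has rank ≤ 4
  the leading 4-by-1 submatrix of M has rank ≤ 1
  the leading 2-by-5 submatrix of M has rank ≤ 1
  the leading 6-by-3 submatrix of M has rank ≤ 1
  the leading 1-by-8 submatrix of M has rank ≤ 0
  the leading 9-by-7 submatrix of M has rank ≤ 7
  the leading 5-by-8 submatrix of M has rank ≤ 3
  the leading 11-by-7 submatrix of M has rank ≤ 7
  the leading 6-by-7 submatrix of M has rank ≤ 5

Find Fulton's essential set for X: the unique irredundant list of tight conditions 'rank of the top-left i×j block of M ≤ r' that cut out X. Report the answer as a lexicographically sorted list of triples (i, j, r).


Propagating the 38 rank bounds to every northwest block:

  i=1: 0 0 0 0 0 0 0 0 1 1 1
  i=2: 0 0 0 1 1 1 1 1 2 2 2
  i=3: 0 0 0 1 1 1 1 1 2 3 3
  i=4: 0 0 0 1 1 1 1 2 3 4 4
  i=5: 0 0 0 1 2 2 2 3 4 5 5
  i=6: 0 0 1 2 3 3 3 4 5 6 6
  i=7: 0 1 2 3 4 4 4 5 6 7 7
  i=8: 0 1 2 3 4 4 4 5 6 7 8
  i=9: 1 2 3 4 5 5 5 6 7 8 9
  i=10: 1 2 3 4 5 6 6 7 8 9 10
  i=11: 1 2 3 4 5 6 7 8 9 10 11

reading off 1-entries of Δ²R: w = (9, 4, 10, 8, 5, 3, 2, 11, 1, 6, 7).

D(w) has 33 cells with 7 SE-corners; essential set:

[(1, 8, 0), (3, 8, 1), (4, 7, 1), (5, 3, 0), (6, 2, 0), (8, 1, 0), (8, 7, 4)]


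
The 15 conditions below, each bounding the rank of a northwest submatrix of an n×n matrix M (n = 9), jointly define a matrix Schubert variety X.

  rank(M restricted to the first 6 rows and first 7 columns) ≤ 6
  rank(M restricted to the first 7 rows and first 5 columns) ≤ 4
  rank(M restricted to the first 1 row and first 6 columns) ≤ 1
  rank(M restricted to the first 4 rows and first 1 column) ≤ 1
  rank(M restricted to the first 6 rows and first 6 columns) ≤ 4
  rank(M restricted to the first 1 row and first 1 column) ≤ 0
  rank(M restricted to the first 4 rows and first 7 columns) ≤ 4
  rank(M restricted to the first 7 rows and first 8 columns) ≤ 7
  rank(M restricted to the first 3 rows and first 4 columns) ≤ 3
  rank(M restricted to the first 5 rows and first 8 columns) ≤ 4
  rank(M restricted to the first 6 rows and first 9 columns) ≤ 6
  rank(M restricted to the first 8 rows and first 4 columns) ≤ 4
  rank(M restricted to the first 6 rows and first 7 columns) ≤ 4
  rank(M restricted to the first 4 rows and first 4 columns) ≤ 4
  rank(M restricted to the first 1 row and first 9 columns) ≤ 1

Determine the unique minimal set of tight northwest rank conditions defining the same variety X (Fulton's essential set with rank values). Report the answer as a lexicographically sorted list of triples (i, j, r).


Computing R[i][j] = min implied NW-rank bound (n=9, 15 conditions):

  0 1 1 1 1 1 1 1 1
  1 2 2 2 2 2 2 2 2
  1 2 3 3 3 3 3 3 3
  1 2 3 4 4 4 4 4 4
  1 2 3 4 4 4 4 4 5
  1 2 3 4 4 4 4 5 6
  1 2 3 4 4 5 5 6 7
  1 2 3 4 5 6 6 7 8
  1 2 3 4 5 6 7 8 9

so w = (2, 1, 3, 4, 9, 8, 6, 5, 7).

Rothe diagram D(w) (9 cells), 4 SE-corners (essential conditions):

[(1, 1, 0), (5, 8, 4), (6, 7, 4), (7, 5, 4)]


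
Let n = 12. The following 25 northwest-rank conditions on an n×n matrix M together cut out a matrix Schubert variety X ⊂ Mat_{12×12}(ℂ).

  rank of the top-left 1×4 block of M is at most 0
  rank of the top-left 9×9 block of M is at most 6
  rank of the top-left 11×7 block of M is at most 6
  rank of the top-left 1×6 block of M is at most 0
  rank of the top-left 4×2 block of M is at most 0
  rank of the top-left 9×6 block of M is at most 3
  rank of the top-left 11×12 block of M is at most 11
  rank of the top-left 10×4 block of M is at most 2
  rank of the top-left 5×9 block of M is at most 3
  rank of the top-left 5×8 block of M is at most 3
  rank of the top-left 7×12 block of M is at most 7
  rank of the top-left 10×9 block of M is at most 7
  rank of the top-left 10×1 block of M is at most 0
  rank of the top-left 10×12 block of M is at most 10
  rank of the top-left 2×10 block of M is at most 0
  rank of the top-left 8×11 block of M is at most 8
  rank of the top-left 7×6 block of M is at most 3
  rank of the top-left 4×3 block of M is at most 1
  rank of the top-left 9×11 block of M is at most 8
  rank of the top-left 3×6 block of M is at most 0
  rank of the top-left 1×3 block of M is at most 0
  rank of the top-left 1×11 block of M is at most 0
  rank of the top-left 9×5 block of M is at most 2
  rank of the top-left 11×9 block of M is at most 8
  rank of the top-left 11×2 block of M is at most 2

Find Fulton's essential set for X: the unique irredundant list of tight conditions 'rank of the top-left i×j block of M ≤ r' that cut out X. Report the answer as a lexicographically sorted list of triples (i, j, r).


Recovering R(i,j) via the rank-extension bound from the 25 conditions:

  row 1: 0 | 0 | 0 | 0 | 0 | 0 | 0 | 0 | 0 | 0 | 0 | 1
  row 2: 0 | 0 | 0 | 0 | 0 | 0 | 0 | 0 | 0 | 0 | 1 | 2
  row 3: 0 | 0 | 0 | 0 | 0 | 0 | 1 | 1 | 1 | 1 | 2 | 3
  row 4: 0 | 0 | 1 | 1 | 1 | 1 | 2 | 2 | 2 | 2 | 3 | 4
  row 5: 0 | 1 | 2 | 2 | 2 | 2 | 3 | 3 | 3 | 3 | 4 | 5
  row 6: 0 | 1 | 2 | 2 | 2 | 3 | 4 | 4 | 4 | 4 | 5 | 6
  row 7: 0 | 1 | 2 | 2 | 2 | 3 | 4 | 5 | 5 | 5 | 6 | 7
  row 8: 0 | 1 | 2 | 2 | 2 | 3 | 4 | 5 | 6 | 6 | 7 | 8
  row 9: 0 | 1 | 2 | 2 | 2 | 3 | 4 | 5 | 6 | 7 | 8 | 9
  row 10: 0 | 1 | 2 | 2 | 3 | 4 | 5 | 6 | 7 | 8 | 9 | 10
  row 11: 1 | 2 | 3 | 3 | 4 | 5 | 6 | 7 | 8 | 9 | 10 | 11
  row 12: 1 | 2 | 3 | 4 | 5 | 6 | 7 | 8 | 9 | 10 | 11 | 12

reading off 1-entries of Δ²R: w = (12, 11, 7, 3, 2, 6, 8, 9, 10, 5, 1, 4).

7 SE-corners of the 44-cell Rothe diagram give Ess(w):

[(1, 11, 0), (2, 10, 0), (3, 6, 0), (4, 2, 0), (9, 5, 2), (10, 1, 0), (10, 4, 2)]


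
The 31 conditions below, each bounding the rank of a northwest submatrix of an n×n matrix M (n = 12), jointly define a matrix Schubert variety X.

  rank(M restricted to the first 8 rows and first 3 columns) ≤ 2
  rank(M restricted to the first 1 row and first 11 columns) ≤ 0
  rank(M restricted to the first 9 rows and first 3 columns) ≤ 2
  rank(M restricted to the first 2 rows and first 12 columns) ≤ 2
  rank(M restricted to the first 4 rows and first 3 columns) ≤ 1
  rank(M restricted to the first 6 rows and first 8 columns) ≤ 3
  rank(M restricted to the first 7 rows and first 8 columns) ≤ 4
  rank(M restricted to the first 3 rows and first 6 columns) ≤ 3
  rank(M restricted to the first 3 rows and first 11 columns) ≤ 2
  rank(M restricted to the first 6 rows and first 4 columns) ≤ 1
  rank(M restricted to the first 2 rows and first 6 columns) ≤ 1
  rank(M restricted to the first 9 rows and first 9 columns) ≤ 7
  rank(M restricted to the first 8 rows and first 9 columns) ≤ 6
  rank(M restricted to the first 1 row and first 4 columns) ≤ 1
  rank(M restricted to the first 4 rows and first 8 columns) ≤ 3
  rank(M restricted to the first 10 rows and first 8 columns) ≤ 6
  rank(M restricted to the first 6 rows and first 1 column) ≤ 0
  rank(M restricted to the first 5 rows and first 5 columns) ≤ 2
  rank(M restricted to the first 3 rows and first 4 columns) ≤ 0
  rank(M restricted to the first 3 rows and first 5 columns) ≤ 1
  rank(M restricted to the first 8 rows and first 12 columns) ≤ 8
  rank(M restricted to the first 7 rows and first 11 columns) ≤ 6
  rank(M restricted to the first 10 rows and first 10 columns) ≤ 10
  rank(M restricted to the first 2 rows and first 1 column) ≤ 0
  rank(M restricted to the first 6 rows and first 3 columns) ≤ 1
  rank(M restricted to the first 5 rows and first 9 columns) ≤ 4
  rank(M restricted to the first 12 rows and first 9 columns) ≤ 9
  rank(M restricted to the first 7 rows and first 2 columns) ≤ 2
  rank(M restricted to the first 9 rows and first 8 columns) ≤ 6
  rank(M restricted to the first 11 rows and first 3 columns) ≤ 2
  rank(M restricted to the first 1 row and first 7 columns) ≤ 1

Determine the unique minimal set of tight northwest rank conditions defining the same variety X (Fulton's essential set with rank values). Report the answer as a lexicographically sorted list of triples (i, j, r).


Reconstructing r_w from the 31 given conditions:

  R[1]: 0, 0, 0, 0, 0, 0, 0, 0, 0, 0, 0, 1
  R[2]: 0, 0, 0, 0, 1, 1, 1, 1, 1, 1, 1, 2
  R[3]: 0, 0, 0, 0, 1, 2, 2, 2, 2, 2, 2, 3
  R[4]: 0, 1, 1, 1, 2, 3, 3, 3, 3, 3, 3, 4
  R[5]: 0, 1, 1, 1, 2, 3, 3, 3, 4, 4, 4, 5
  R[6]: 0, 1, 1, 1, 2, 3, 3, 3, 4, 5, 5, 6
  R[7]: 1, 2, 2, 2, 3, 4, 4, 4, 5, 6, 6, 7
  R[8]: 1, 2, 2, 3, 4, 5, 5, 5, 6, 7, 7, 8
  R[9]: 1, 2, 2, 3, 4, 5, 6, 6, 7, 8, 8, 9
  R[10]: 1, 2, 2, 3, 4, 5, 6, 6, 7, 8, 9, 10
  R[11]: 1, 2, 2, 3, 4, 5, 6, 7, 8, 9, 10, 11
  R[12]: 1, 2, 3, 4, 5, 6, 7, 8, 9, 10, 11, 12

hence w(1..12) = (12, 5, 6, 2, 9, 10, 1, 4, 7, 11, 8, 3).

7 SE-corners of the 35-cell Rothe diagram give Ess(w):

[(1, 11, 0), (3, 4, 0), (6, 1, 0), (6, 4, 1), (6, 8, 3), (10, 8, 6), (11, 3, 2)]


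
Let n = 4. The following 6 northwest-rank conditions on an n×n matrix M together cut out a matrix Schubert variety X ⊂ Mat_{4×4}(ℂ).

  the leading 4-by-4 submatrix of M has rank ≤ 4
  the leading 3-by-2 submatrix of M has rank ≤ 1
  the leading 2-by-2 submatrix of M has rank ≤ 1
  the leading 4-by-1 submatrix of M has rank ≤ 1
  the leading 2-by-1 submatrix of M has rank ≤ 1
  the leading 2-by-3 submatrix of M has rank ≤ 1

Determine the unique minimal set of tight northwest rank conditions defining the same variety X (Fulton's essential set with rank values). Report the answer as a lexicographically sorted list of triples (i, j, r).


Computing R[i][j] = min implied NW-rank bound (n=4, 6 conditions):

  i=1: 1 | 1 | 1 | 1
  i=2: 1 | 1 | 1 | 2
  i=3: 1 | 1 | 2 | 3
  i=4: 1 | 2 | 3 | 4

the unique w with this rank table is (1, 4, 3, 2).

ℓ(w)=3; the 2 essential cells (i,j,r):

[(2, 3, 1), (3, 2, 1)]


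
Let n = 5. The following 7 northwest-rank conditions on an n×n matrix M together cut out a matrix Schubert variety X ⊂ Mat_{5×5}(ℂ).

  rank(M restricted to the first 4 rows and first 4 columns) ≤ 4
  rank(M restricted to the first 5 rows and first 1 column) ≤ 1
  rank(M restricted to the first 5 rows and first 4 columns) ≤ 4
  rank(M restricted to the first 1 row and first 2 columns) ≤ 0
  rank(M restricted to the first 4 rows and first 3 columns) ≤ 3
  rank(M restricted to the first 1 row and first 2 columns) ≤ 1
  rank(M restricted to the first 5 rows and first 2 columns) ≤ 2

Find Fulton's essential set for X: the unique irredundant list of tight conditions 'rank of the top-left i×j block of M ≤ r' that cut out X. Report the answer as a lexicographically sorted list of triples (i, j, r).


The tightest implied rank at each (i,j), from the 7 conditions:

  i=1: 0  0  1  1  1
  i=2: 1  1  2  2  2
  i=3: 1  2  3  3  3
  i=4: 1  2  3  4  4
  i=5: 1  2  3  4  5

the unique w with this rank table is (3, 1, 2, 4, 5).

|D(w)|=2, |Ess(w)|=1:

[(1, 2, 0)]


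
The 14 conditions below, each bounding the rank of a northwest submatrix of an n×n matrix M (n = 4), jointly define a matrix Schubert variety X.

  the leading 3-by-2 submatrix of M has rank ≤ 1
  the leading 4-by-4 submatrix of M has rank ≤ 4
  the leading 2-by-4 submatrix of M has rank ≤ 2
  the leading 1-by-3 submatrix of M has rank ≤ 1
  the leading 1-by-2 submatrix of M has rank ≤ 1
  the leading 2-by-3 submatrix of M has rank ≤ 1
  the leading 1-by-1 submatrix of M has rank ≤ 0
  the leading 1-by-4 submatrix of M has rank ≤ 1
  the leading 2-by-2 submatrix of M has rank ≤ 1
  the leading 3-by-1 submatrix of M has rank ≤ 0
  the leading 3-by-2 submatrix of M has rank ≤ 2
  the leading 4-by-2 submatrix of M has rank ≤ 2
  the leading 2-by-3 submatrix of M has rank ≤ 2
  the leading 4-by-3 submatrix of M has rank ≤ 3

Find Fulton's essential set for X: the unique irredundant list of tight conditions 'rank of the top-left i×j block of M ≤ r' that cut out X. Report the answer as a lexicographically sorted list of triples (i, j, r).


Reconstructing r_w from the 14 given conditions:

  i=1: 0, 1, 1, 1
  i=2: 0, 1, 1, 2
  i=3: 0, 1, 2, 3
  i=4: 1, 2, 3, 4

giving w = (2, 4, 3, 1) via Δ²R.

|D(w)|=4, |Ess(w)|=2:

[(2, 3, 1), (3, 1, 0)]


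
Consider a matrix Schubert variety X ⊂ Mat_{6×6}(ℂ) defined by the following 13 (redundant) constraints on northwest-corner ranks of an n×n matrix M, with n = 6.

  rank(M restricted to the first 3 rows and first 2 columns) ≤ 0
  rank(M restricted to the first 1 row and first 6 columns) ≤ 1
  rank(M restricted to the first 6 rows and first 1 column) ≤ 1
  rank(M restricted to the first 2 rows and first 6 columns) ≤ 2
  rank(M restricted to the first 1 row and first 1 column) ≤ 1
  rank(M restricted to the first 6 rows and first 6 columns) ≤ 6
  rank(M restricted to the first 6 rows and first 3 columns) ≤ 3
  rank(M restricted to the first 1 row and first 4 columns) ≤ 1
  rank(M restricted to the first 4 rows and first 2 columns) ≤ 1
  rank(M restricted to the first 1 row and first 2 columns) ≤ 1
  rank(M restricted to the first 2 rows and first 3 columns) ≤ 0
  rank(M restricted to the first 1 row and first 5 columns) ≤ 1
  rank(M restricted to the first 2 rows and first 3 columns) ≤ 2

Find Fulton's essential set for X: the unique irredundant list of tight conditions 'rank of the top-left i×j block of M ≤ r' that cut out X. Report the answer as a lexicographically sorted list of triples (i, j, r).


Recovering R(i,j) via the rank-extension bound from the 13 conditions:

  R[1]: 0 0 0 1 1 1
  R[2]: 0 0 0 1 2 2
  R[3]: 0 0 1 2 3 3
  R[4]: 1 1 2 3 4 4
  R[5]: 1 2 3 4 5 5
  R[6]: 1 2 3 4 5 6

the unique w with this rank table is (4, 5, 3, 1, 2, 6).

Fulton essential set (2 of the 8 Rothe cells):

[(2, 3, 0), (3, 2, 0)]


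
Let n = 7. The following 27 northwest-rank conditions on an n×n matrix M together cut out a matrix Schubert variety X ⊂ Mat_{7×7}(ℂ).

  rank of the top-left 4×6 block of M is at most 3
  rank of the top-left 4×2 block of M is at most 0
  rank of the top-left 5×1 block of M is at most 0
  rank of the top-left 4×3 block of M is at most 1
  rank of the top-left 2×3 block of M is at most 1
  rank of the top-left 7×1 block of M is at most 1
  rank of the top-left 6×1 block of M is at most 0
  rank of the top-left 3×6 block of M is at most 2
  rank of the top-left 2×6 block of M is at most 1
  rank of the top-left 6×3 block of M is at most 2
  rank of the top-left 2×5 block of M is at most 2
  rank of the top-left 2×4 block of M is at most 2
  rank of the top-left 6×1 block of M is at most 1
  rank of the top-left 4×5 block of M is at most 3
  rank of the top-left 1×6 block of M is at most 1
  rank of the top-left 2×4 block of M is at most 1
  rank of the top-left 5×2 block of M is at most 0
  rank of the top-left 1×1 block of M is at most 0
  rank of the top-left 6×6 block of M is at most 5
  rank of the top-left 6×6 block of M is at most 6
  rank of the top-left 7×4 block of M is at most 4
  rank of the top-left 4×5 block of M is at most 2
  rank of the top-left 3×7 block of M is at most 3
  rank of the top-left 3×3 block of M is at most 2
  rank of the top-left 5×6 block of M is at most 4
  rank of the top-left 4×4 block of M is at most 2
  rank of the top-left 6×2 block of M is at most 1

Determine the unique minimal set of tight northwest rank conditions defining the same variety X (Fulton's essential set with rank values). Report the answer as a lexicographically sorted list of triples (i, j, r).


The tightest implied rank at each (i,j), from the 27 conditions:

  row 1: 0 0 1 1 1 1 1
  row 2: 0 0 1 1 1 1 2
  row 3: 0 0 1 2 2 2 3
  row 4: 0 0 1 2 2 3 4
  row 5: 0 0 1 2 3 4 5
  row 6: 0 1 2 3 4 5 6
  row 7: 1 2 3 4 5 6 7

the unique w with this rank table is (3, 7, 4, 6, 5, 2, 1).

Rothe diagram D(w) (15 cells), 4 SE-corners (essential conditions):

[(2, 6, 1), (4, 5, 2), (5, 2, 0), (6, 1, 0)]


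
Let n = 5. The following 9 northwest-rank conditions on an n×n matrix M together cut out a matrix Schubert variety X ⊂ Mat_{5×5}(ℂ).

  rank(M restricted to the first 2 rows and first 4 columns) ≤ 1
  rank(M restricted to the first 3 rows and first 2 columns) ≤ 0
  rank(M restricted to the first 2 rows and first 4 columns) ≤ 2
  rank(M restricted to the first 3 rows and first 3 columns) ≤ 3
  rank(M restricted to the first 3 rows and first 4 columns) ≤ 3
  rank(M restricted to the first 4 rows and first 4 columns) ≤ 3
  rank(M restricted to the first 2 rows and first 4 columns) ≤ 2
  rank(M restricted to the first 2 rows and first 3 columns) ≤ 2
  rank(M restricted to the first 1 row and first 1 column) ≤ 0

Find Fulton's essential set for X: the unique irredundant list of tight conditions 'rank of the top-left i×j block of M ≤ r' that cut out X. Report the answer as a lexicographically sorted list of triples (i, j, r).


Reconstructing r_w from the 9 given conditions:

  row 1: 0  0  1  1  1
  row 2: 0  0  1  1  2
  row 3: 0  0  1  2  3
  row 4: 1  1  2  3  4
  row 5: 1  2  3  4  5

so w = (3, 5, 4, 1, 2).

Fulton essential set (2 of the 7 Rothe cells):

[(2, 4, 1), (3, 2, 0)]


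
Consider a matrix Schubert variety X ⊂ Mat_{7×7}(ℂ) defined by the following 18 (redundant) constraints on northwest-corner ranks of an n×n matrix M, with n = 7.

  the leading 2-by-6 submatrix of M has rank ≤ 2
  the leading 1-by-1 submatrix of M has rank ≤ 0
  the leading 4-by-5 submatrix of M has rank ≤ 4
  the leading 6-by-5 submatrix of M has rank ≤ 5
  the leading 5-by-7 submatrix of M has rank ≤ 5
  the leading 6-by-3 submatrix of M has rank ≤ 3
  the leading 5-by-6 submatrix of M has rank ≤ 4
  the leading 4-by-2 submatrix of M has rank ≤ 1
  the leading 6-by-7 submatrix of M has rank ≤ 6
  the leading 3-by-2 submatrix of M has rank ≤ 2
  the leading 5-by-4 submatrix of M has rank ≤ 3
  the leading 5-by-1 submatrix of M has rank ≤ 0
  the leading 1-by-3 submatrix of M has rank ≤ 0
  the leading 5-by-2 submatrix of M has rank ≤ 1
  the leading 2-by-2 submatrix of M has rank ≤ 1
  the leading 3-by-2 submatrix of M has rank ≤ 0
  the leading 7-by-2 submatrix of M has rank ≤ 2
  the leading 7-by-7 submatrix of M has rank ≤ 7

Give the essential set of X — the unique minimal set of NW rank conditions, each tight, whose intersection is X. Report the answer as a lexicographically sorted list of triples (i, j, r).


Reconstructing r_w from the 18 given conditions:

  i=1: 0 | 0 | 0 | 1 | 1 | 1 | 1
  i=2: 0 | 0 | 1 | 2 | 2 | 2 | 2
  i=3: 0 | 0 | 1 | 2 | 3 | 3 | 3
  i=4: 0 | 1 | 2 | 3 | 4 | 4 | 4
  i=5: 0 | 1 | 2 | 3 | 4 | 4 | 5
  i=6: 1 | 2 | 3 | 4 | 5 | 5 | 6
  i=7: 1 | 2 | 3 | 4 | 5 | 6 | 7

reading off 1-entries of Δ²R: w = (4, 3, 5, 2, 7, 1, 6).

Fulton essential set (4 of the 10 Rothe cells):

[(1, 3, 0), (3, 2, 0), (5, 1, 0), (5, 6, 4)]


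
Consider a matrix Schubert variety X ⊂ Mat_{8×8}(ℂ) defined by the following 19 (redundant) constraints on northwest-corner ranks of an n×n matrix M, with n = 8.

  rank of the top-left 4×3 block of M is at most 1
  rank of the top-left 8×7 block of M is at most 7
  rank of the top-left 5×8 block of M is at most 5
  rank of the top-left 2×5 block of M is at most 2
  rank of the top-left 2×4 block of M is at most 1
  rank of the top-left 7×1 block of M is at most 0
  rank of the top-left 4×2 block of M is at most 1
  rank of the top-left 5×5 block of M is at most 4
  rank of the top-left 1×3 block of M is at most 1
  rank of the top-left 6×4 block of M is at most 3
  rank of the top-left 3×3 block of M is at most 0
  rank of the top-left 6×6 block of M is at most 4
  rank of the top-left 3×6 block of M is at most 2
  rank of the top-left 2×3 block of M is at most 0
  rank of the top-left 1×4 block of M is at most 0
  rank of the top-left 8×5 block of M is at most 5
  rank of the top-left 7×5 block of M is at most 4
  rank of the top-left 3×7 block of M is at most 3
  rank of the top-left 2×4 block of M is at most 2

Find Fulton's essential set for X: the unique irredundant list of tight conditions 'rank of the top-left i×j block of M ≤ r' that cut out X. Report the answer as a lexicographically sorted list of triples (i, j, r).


Recovering R(i,j) via the rank-extension bound from the 19 conditions:

  i=1: 0, 0, 0, 0, 1, 1, 1, 1
  i=2: 0, 0, 0, 1, 2, 2, 2, 2
  i=3: 0, 0, 0, 1, 2, 2, 3, 3
  i=4: 0, 1, 1, 2, 3, 3, 4, 4
  i=5: 0, 1, 2, 3, 4, 4, 5, 5
  i=6: 0, 1, 2, 3, 4, 4, 5, 6
  i=7: 0, 1, 2, 3, 4, 5, 6, 7
  i=8: 1, 2, 3, 4, 5, 6, 7, 8

giving w = (5, 4, 7, 2, 3, 8, 6, 1) via Δ²R.

D(w) has 16 cells with 5 SE-corners; essential set:

[(1, 4, 0), (3, 3, 0), (3, 6, 2), (6, 6, 4), (7, 1, 0)]


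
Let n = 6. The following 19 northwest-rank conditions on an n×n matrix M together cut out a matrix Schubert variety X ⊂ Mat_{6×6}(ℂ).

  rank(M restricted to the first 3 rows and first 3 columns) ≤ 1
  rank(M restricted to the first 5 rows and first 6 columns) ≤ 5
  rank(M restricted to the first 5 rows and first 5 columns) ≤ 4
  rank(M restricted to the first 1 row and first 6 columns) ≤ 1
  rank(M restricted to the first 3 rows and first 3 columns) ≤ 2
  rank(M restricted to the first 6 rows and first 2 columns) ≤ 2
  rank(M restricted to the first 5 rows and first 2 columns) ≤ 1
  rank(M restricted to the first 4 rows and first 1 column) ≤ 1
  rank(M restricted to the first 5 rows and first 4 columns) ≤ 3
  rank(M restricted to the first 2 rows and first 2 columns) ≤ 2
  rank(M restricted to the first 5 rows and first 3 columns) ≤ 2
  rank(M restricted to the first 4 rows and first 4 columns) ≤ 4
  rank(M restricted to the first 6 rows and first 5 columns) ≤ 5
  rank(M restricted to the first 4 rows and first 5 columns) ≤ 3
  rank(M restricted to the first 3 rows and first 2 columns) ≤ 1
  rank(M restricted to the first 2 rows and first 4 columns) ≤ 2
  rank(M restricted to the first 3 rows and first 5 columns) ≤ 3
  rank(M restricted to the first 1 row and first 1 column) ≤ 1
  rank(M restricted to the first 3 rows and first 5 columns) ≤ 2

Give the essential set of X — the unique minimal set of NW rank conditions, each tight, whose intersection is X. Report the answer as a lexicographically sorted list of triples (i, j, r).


The tightest implied rank at each (i,j), from the 19 conditions:

  i=1: 1, 1, 1, 1, 1, 1
  i=2: 1, 1, 1, 2, 2, 2
  i=3: 1, 1, 1, 2, 2, 3
  i=4: 1, 1, 2, 3, 3, 4
  i=5: 1, 1, 2, 3, 4, 5
  i=6: 1, 2, 3, 4, 5, 6

reading off 1-entries of Δ²R: w = (1, 4, 6, 3, 5, 2).

Rothe diagram D(w) (7 cells), 3 SE-corners (essential conditions):

[(3, 3, 1), (3, 5, 2), (5, 2, 1)]


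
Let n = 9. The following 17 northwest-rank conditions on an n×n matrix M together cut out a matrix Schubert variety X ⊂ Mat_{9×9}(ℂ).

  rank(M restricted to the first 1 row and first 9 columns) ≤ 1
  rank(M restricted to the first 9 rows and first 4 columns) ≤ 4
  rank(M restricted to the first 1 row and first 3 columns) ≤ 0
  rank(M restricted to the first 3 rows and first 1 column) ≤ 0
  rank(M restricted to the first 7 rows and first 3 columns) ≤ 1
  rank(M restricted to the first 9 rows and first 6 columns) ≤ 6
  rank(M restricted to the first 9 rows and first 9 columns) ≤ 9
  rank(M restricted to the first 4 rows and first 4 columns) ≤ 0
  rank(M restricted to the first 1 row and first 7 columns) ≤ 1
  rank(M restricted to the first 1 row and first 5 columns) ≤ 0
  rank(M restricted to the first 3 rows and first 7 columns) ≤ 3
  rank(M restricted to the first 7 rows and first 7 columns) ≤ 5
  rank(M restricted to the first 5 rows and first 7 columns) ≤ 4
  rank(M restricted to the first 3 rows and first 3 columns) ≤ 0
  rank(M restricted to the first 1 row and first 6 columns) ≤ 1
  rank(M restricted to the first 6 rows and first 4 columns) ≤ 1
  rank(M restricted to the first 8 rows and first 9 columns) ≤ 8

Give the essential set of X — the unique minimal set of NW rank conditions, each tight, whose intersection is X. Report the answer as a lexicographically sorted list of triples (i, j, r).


Recovering R(i,j) via the rank-extension bound from the 17 conditions:

  0 | 0 | 0 | 0 | 0 | 1 | 1 | 1 | 1
  0 | 0 | 0 | 0 | 1 | 2 | 2 | 2 | 2
  0 | 0 | 0 | 0 | 1 | 2 | 3 | 3 | 3
  0 | 0 | 0 | 0 | 1 | 2 | 3 | 4 | 4
  1 | 1 | 1 | 1 | 2 | 3 | 4 | 5 | 5
  1 | 1 | 1 | 1 | 2 | 3 | 4 | 5 | 6
  1 | 1 | 1 | 2 | 3 | 4 | 5 | 6 | 7
  1 | 2 | 2 | 3 | 4 | 5 | 6 | 7 | 8
  1 | 2 | 3 | 4 | 5 | 6 | 7 | 8 | 9

hence w(1..9) = (6, 5, 7, 8, 1, 9, 4, 2, 3).

4 SE-corners of the 22-cell Rothe diagram give Ess(w):

[(1, 5, 0), (4, 4, 0), (6, 4, 1), (7, 3, 1)]
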